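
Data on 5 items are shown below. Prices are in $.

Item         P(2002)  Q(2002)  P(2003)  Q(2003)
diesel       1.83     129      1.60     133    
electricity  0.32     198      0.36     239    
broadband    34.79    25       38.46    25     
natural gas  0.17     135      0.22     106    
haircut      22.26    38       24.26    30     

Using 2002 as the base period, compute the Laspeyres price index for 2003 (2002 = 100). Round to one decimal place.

Laspeyres price index uses base-period quantities as weights.
ΣP(2003)·Q(2002) = 1.60×129 + 0.36×198 + 38.46×25 + 0.22×135 + 24.26×38 = 206.4 + 71.28 + 961.5 + 29.7 + 921.88 = 2190.76
ΣP(2002)·Q(2002) = 1.83×129 + 0.32×198 + 34.79×25 + 0.17×135 + 22.26×38 = 236.07 + 63.36 + 869.75 + 22.95 + 845.88 = 2038.01
Index = 2190.76 / 2038.01 × 100 = 107.4951

107.5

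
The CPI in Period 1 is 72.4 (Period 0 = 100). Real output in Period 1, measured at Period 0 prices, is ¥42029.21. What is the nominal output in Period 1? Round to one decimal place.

30429.1

Nominal = Real × (Index/100) = 42029.21 × (72.4/100)
        = 42029.21 × 0.724 = 30429.1480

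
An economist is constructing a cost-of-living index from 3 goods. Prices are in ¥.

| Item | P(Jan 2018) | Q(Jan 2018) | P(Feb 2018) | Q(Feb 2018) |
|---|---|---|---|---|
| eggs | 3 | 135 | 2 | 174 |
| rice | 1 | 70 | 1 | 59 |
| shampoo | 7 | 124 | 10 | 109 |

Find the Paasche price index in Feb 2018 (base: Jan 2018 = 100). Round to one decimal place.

Paasche price index uses current-period quantities as weights.
ΣP(Feb 2018)·Q(Feb 2018) = 2×174 + 1×59 + 10×109 = 348 + 59 + 1090 = 1497
ΣP(Jan 2018)·Q(Feb 2018) = 3×174 + 1×59 + 7×109 = 522 + 59 + 763 = 1344
Index = 1497 / 1344 × 100 = 111.3839

111.4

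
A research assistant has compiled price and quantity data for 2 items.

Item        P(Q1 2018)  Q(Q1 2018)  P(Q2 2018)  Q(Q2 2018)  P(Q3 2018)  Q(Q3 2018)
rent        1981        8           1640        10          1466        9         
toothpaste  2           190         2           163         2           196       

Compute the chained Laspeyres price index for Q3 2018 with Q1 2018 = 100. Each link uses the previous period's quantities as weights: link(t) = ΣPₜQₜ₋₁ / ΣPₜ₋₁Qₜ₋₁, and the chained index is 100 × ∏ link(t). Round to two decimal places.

Link Q1 2018→Q2 2018:
ΣP(Q2 2018)Q(Q1 2018) = 1640×8 + 2×190 = 13120 + 380 = 13500
ΣP(Q1 2018)Q(Q1 2018) = 1981×8 + 2×190 = 15848 + 380 = 16228
link = 13500/16228 = 0.831895
Link Q2 2018→Q3 2018:
ΣP(Q3 2018)Q(Q2 2018) = 1466×10 + 2×163 = 14660 + 326 = 14986
ΣP(Q2 2018)Q(Q2 2018) = 1640×10 + 2×163 = 16400 + 326 = 16726
link = 14986/16726 = 0.895970
Chained index = 100 × 0.831895 × 0.895970 = 74.5354

74.54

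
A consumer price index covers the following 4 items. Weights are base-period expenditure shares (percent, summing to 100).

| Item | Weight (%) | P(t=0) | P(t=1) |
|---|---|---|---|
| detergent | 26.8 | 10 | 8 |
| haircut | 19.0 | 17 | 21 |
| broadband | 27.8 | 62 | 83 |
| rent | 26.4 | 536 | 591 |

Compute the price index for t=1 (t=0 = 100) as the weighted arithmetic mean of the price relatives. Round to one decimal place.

detergent: 26.8 × (8/10) = 26.8 × 0.800000 = 21.4400
haircut: 19.0 × (21/17) = 19.0 × 1.235294 = 23.4706
broadband: 27.8 × (83/62) = 27.8 × 1.338710 = 37.2161
rent: 26.4 × (591/536) = 26.4 × 1.102612 = 29.1090
Index = Σ wᵢ·(p₁ᵢ/p₀ᵢ) = 21.4400 + 23.4706 + 37.2161 + 29.1090 = 111.2357

111.2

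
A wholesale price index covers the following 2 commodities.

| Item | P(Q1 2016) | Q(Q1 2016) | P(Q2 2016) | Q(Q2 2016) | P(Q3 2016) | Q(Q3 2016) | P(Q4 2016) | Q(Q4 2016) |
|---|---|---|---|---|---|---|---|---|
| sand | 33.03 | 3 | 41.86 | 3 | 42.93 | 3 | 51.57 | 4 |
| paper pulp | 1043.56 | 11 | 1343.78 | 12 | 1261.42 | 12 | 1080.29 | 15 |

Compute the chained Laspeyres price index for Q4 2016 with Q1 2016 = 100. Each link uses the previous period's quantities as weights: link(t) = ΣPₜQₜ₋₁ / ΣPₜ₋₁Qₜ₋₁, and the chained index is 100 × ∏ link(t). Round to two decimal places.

103.93

Link Q1 2016→Q2 2016:
ΣP(Q2 2016)Q(Q1 2016) = 41.86×3 + 1343.78×11 = 125.58 + 14781.58 = 14907.16
ΣP(Q1 2016)Q(Q1 2016) = 33.03×3 + 1043.56×11 = 99.09 + 11479.16 = 11578.25
link = 14907.16/11578.25 = 1.287514
Link Q2 2016→Q3 2016:
ΣP(Q3 2016)Q(Q2 2016) = 42.93×3 + 1261.42×12 = 128.79 + 15137.04 = 15265.83
ΣP(Q2 2016)Q(Q2 2016) = 41.86×3 + 1343.78×12 = 125.58 + 16125.36 = 16250.94
link = 15265.83/16250.94 = 0.939381
Link Q3 2016→Q4 2016:
ΣP(Q4 2016)Q(Q3 2016) = 51.57×3 + 1080.29×12 = 154.71 + 12963.48 = 13118.19
ΣP(Q3 2016)Q(Q3 2016) = 42.93×3 + 1261.42×12 = 128.79 + 15137.04 = 15265.83
link = 13118.19/15265.83 = 0.859317
Chained index = 100 × 1.287514 × 0.939381 × 0.859317 = 103.9316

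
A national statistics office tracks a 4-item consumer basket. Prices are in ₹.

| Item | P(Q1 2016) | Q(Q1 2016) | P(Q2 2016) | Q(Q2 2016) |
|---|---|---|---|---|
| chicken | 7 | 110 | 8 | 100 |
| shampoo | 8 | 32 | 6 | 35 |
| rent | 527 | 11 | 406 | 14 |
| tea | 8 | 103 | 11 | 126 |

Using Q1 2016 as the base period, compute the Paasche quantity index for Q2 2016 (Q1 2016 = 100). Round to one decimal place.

Paasche quantity index uses current-period prices as weights.
ΣP(Q2 2016)·Q(Q2 2016) = 8×100 + 6×35 + 406×14 + 11×126 = 800 + 210 + 5684 + 1386 = 8080
ΣP(Q2 2016)·Q(Q1 2016) = 8×110 + 6×32 + 406×11 + 11×103 = 880 + 192 + 4466 + 1133 = 6671
Index = 8080 / 6671 × 100 = 121.1213

121.1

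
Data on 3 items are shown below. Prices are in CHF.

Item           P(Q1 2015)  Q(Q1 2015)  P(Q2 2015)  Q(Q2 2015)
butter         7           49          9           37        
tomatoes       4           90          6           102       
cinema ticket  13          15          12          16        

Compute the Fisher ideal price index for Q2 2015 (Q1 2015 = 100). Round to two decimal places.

Laspeyres component (base-period weights):
ΣP(Q2 2015)Q(Q1 2015) = 9×49 + 6×90 + 12×15 = 441 + 540 + 180 = 1161
ΣP(Q1 2015)Q(Q1 2015) = 7×49 + 4×90 + 13×15 = 343 + 360 + 195 = 898
L = 1161 / 898 × 100 = 129.2873
Paasche component (current-period weights):
ΣP(Q2 2015)Q(Q2 2015) = 9×37 + 6×102 + 12×16 = 333 + 612 + 192 = 1137
ΣP(Q1 2015)Q(Q2 2015) = 7×37 + 4×102 + 13×16 = 259 + 408 + 208 = 875
P = 1137 / 875 × 100 = 129.9429
Fisher = √(L × P) = √(129.2873 × 129.9429) = 129.6147

129.61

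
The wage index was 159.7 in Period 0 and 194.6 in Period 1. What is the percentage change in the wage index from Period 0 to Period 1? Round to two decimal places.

Change = (194.6 − 159.7) / 159.7 × 100
       = 34.9 / 159.7 × 100 = 21.8535%

21.85%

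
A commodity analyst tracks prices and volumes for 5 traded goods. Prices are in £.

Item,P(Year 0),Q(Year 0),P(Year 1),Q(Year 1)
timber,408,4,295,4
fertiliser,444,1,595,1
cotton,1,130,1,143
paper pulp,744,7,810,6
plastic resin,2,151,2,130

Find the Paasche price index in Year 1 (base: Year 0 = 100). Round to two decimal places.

101.37

Paasche price index uses current-period quantities as weights.
ΣP(Year 1)·Q(Year 1) = 295×4 + 595×1 + 1×143 + 810×6 + 2×130 = 1180 + 595 + 143 + 4860 + 260 = 7038
ΣP(Year 0)·Q(Year 1) = 408×4 + 444×1 + 1×143 + 744×6 + 2×130 = 1632 + 444 + 143 + 4464 + 260 = 6943
Index = 7038 / 6943 × 100 = 101.3683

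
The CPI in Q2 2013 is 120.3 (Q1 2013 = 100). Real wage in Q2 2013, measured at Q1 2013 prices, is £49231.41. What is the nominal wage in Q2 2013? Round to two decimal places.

59225.39

Nominal = Real × (Index/100) = 49231.41 × (120.3/100)
        = 49231.41 × 1.203 = 59225.3862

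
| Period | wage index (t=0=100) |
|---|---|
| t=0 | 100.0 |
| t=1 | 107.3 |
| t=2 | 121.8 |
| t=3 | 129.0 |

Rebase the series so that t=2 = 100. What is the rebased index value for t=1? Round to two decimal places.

88.10

Rebased(t=1) = 107.3 / 121.8 × 100 = 88.0952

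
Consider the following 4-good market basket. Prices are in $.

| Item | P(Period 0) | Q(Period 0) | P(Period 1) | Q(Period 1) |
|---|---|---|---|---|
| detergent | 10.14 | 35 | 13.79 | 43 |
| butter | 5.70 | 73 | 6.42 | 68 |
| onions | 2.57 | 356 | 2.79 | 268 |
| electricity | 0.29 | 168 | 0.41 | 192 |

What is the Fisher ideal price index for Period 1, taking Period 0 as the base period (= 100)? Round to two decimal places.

117.21

Laspeyres component (base-period weights):
ΣP(Period 1)Q(Period 0) = 13.79×35 + 6.42×73 + 2.79×356 + 0.41×168 = 482.65 + 468.66 + 993.24 + 68.88 = 2013.43
ΣP(Period 0)Q(Period 0) = 10.14×35 + 5.70×73 + 2.57×356 + 0.29×168 = 354.9 + 416.1 + 914.92 + 48.72 = 1734.64
L = 2013.43 / 1734.64 × 100 = 116.0719
Paasche component (current-period weights):
ΣP(Period 1)Q(Period 1) = 13.79×43 + 6.42×68 + 2.79×268 + 0.41×192 = 592.97 + 436.56 + 747.72 + 78.72 = 1855.97
ΣP(Period 0)Q(Period 1) = 10.14×43 + 5.70×68 + 2.57×268 + 0.29×192 = 436.02 + 387.6 + 688.76 + 55.68 = 1568.06
P = 1855.97 / 1568.06 × 100 = 118.3609
Fisher = √(L × P) = √(116.0719 × 118.3609) = 117.2108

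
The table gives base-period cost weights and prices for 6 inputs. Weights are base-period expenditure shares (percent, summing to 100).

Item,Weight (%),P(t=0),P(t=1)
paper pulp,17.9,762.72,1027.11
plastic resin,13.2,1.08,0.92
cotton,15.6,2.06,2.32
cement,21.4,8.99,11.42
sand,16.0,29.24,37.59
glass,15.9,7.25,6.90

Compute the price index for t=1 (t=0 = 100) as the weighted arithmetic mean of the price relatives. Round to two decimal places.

paper pulp: 17.9 × (1027.11/762.72) = 17.9 × 1.346641 = 24.1049
plastic resin: 13.2 × (0.92/1.08) = 13.2 × 0.851852 = 11.2444
cotton: 15.6 × (2.32/2.06) = 15.6 × 1.126214 = 17.5689
cement: 21.4 × (11.42/8.99) = 21.4 × 1.270300 = 27.1844
sand: 16.0 × (37.59/29.24) = 16.0 × 1.285568 = 20.5691
glass: 15.9 × (6.90/7.25) = 15.9 × 0.951724 = 15.1324
Index = Σ wᵢ·(p₁ᵢ/p₀ᵢ) = 24.1049 + 11.2444 + 17.5689 + 27.1844 + 20.5691 + 15.1324 = 115.8042

115.80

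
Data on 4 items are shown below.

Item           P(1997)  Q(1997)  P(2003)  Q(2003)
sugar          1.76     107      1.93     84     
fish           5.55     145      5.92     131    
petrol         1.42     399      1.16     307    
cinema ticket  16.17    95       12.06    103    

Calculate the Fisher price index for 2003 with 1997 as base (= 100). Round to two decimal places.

Laspeyres component (base-period weights):
ΣP(2003)Q(1997) = 1.93×107 + 5.92×145 + 1.16×399 + 12.06×95 = 206.51 + 858.4 + 462.84 + 1145.7 = 2673.45
ΣP(1997)Q(1997) = 1.76×107 + 5.55×145 + 1.42×399 + 16.17×95 = 188.32 + 804.75 + 566.58 + 1536.15 = 3095.8
L = 2673.45 / 3095.8 × 100 = 86.3573
Paasche component (current-period weights):
ΣP(2003)Q(2003) = 1.93×84 + 5.92×131 + 1.16×307 + 12.06×103 = 162.12 + 775.52 + 356.12 + 1242.18 = 2535.94
ΣP(1997)Q(2003) = 1.76×84 + 5.55×131 + 1.42×307 + 16.17×103 = 147.84 + 727.05 + 435.94 + 1665.51 = 2976.34
P = 2535.94 / 2976.34 × 100 = 85.2033
Fisher = √(L × P) = √(86.3573 × 85.2033) = 85.7784

85.78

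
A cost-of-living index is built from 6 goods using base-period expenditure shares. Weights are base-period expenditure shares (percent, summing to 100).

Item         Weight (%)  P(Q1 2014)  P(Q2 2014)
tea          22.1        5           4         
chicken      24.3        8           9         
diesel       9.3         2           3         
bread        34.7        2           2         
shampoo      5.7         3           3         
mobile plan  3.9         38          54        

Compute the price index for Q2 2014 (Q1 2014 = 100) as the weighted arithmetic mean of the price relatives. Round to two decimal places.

104.91

tea: 22.1 × (4/5) = 22.1 × 0.800000 = 17.6800
chicken: 24.3 × (9/8) = 24.3 × 1.125000 = 27.3375
diesel: 9.3 × (3/2) = 9.3 × 1.500000 = 13.9500
bread: 34.7 × (2/2) = 34.7 × 1.000000 = 34.7000
shampoo: 5.7 × (3/3) = 5.7 × 1.000000 = 5.7000
mobile plan: 3.9 × (54/38) = 3.9 × 1.421053 = 5.5421
Index = Σ wᵢ·(p₁ᵢ/p₀ᵢ) = 17.6800 + 27.3375 + 13.9500 + 34.7000 + 5.7000 + 5.5421 = 104.9096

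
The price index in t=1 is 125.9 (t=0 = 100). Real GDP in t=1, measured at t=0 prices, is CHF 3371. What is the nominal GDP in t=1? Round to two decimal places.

Nominal = Real × (Index/100) = 3371 × (125.9/100)
        = 3371 × 1.259 = 4244.0890

4244.09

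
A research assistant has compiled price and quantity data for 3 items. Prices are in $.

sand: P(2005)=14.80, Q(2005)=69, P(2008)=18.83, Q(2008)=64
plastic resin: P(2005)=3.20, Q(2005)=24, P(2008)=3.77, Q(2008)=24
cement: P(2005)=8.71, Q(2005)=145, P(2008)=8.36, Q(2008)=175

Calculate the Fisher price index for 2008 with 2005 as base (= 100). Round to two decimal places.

109.23

Laspeyres component (base-period weights):
ΣP(2008)Q(2005) = 18.83×69 + 3.77×24 + 8.36×145 = 1299.27 + 90.48 + 1212.2 = 2601.95
ΣP(2005)Q(2005) = 14.80×69 + 3.20×24 + 8.71×145 = 1021.2 + 76.8 + 1262.95 = 2360.95
L = 2601.95 / 2360.95 × 100 = 110.2078
Paasche component (current-period weights):
ΣP(2008)Q(2008) = 18.83×64 + 3.77×24 + 8.36×175 = 1205.12 + 90.48 + 1463 = 2758.6
ΣP(2005)Q(2008) = 14.80×64 + 3.20×24 + 8.71×175 = 947.2 + 76.8 + 1524.25 = 2548.25
P = 2758.6 / 2548.25 × 100 = 108.2547
Fisher = √(L × P) = √(110.2078 × 108.2547) = 109.2269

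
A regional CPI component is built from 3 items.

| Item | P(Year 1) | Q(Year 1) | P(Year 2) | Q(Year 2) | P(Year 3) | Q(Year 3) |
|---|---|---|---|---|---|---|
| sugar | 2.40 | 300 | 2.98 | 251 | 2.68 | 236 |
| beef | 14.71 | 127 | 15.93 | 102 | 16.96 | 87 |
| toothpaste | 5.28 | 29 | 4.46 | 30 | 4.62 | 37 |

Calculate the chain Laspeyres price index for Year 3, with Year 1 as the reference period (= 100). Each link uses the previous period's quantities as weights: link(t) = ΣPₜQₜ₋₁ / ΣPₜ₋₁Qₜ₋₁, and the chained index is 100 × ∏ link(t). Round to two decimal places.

112.66

Link Year 1→Year 2:
ΣP(Year 2)Q(Year 1) = 2.98×300 + 15.93×127 + 4.46×29 = 894 + 2023.11 + 129.34 = 3046.45
ΣP(Year 1)Q(Year 1) = 2.40×300 + 14.71×127 + 5.28×29 = 720 + 1868.17 + 153.12 = 2741.29
link = 3046.45/2741.29 = 1.111320
Link Year 2→Year 3:
ΣP(Year 3)Q(Year 2) = 2.68×251 + 16.96×102 + 4.62×30 = 672.68 + 1729.92 + 138.6 = 2541.2
ΣP(Year 2)Q(Year 2) = 2.98×251 + 15.93×102 + 4.46×30 = 747.98 + 1624.86 + 133.8 = 2506.64
link = 2541.2/2506.64 = 1.013787
Chained index = 100 × 1.111320 × 1.013787 = 112.6642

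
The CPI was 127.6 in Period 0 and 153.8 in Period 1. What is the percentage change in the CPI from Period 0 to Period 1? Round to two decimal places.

Change = (153.8 − 127.6) / 127.6 × 100
       = 26.2 / 127.6 × 100 = 20.5329%

20.53%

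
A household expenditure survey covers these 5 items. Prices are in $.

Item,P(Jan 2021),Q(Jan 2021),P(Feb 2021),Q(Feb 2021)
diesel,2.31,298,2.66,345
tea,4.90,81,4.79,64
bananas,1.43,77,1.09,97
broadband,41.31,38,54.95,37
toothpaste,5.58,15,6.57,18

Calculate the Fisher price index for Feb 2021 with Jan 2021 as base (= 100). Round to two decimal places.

121.05

Laspeyres component (base-period weights):
ΣP(Feb 2021)Q(Jan 2021) = 2.66×298 + 4.79×81 + 1.09×77 + 54.95×38 + 6.57×15 = 792.68 + 387.99 + 83.93 + 2088.1 + 98.55 = 3451.25
ΣP(Jan 2021)Q(Jan 2021) = 2.31×298 + 4.90×81 + 1.43×77 + 41.31×38 + 5.58×15 = 688.38 + 396.9 + 110.11 + 1569.78 + 83.7 = 2848.87
L = 3451.25 / 2848.87 × 100 = 121.1445
Paasche component (current-period weights):
ΣP(Feb 2021)Q(Feb 2021) = 2.66×345 + 4.79×64 + 1.09×97 + 54.95×37 + 6.57×18 = 917.7 + 306.56 + 105.73 + 2033.15 + 118.26 = 3481.4
ΣP(Jan 2021)Q(Feb 2021) = 2.31×345 + 4.90×64 + 1.43×97 + 41.31×37 + 5.58×18 = 796.95 + 313.6 + 138.71 + 1528.47 + 100.44 = 2878.17
P = 3481.4 / 2878.17 × 100 = 120.9588
Fisher = √(L × P) = √(121.1445 × 120.9588) = 121.0516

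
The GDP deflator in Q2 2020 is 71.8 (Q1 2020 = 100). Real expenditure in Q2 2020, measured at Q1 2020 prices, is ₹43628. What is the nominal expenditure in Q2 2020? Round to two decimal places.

Nominal = Real × (Index/100) = 43628 × (71.8/100)
        = 43628 × 0.718 = 31324.9040

31324.90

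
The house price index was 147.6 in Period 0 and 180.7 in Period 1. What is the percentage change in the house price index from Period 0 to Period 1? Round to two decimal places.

22.43%

Change = (180.7 − 147.6) / 147.6 × 100
       = 33.1 / 147.6 × 100 = 22.4255%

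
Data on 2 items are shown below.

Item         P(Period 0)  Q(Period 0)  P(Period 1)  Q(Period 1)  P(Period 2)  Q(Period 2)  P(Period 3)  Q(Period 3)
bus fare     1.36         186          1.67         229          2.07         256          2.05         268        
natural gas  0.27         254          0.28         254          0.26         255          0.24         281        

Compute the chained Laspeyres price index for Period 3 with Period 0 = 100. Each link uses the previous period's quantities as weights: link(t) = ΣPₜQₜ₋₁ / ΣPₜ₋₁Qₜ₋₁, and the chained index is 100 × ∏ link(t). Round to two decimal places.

138.95

Link Period 0→Period 1:
ΣP(Period 1)Q(Period 0) = 1.67×186 + 0.28×254 = 310.62 + 71.12 = 381.74
ΣP(Period 0)Q(Period 0) = 1.36×186 + 0.27×254 = 252.96 + 68.58 = 321.54
link = 381.74/321.54 = 1.187224
Link Period 1→Period 2:
ΣP(Period 2)Q(Period 1) = 2.07×229 + 0.26×254 = 474.03 + 66.04 = 540.07
ΣP(Period 1)Q(Period 1) = 1.67×229 + 0.28×254 = 382.43 + 71.12 = 453.55
link = 540.07/453.55 = 1.190762
Link Period 2→Period 3:
ΣP(Period 3)Q(Period 2) = 2.05×256 + 0.24×255 = 524.8 + 61.2 = 586
ΣP(Period 2)Q(Period 2) = 2.07×256 + 0.26×255 = 529.92 + 66.3 = 596.22
link = 586/596.22 = 0.982859
Chained index = 100 × 1.187224 × 1.190762 × 0.982859 = 138.9468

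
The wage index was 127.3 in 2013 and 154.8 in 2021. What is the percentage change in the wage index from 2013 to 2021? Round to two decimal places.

21.60%

Change = (154.8 − 127.3) / 127.3 × 100
       = 27.5 / 127.3 × 100 = 21.6025%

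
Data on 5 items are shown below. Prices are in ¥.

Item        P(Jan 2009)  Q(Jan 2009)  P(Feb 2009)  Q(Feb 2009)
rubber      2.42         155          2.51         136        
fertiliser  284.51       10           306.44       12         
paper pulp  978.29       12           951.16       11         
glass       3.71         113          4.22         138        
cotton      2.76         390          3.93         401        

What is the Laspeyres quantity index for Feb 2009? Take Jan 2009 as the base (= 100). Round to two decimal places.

Laspeyres quantity index uses base-period prices as weights.
ΣP(Jan 2009)·Q(Feb 2009) = 2.42×136 + 284.51×12 + 978.29×11 + 3.71×138 + 2.76×401 = 329.12 + 3414.12 + 10761.19 + 511.98 + 1106.76 = 16123.17
ΣP(Jan 2009)·Q(Jan 2009) = 2.42×155 + 284.51×10 + 978.29×12 + 3.71×113 + 2.76×390 = 375.1 + 2845.1 + 11739.48 + 419.23 + 1076.4 = 16455.31
Index = 16123.17 / 16455.31 × 100 = 97.9816

97.98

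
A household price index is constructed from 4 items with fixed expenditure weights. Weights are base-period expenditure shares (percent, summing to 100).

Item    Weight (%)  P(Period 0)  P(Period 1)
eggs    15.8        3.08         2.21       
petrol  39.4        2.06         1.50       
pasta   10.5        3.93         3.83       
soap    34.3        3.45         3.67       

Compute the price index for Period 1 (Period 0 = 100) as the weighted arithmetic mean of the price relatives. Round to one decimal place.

86.7

eggs: 15.8 × (2.21/3.08) = 15.8 × 0.717532 = 11.3370
petrol: 39.4 × (1.50/2.06) = 39.4 × 0.728155 = 28.6893
pasta: 10.5 × (3.83/3.93) = 10.5 × 0.974555 = 10.2328
soap: 34.3 × (3.67/3.45) = 34.3 × 1.063768 = 36.4872
Index = Σ wᵢ·(p₁ᵢ/p₀ᵢ) = 11.3370 + 28.6893 + 10.2328 + 36.4872 = 86.7464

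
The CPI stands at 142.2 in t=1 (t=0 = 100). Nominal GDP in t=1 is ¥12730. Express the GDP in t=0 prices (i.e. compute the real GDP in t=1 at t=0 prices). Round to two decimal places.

Real = Nominal ÷ (Index/100) = 12730 ÷ (142.2/100)
     = 12730 ÷ 1.422 = 8952.1800

8952.18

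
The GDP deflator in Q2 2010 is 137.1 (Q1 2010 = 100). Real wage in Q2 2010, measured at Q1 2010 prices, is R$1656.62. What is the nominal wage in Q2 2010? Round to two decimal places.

Nominal = Real × (Index/100) = 1656.62 × (137.1/100)
        = 1656.62 × 1.371 = 2271.2260

2271.23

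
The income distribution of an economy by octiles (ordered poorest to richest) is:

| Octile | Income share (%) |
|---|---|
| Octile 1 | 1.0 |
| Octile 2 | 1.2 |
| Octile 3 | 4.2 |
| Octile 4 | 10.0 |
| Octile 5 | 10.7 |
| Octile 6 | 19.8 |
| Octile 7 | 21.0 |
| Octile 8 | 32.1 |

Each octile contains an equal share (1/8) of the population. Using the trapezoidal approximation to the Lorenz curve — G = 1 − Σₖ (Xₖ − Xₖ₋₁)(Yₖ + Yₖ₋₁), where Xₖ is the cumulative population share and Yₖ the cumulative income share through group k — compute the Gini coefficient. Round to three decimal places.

Cumulative income shares Yₖ: 0.0100, 0.0220, 0.0640, 0.1640, 0.2710, 0.4690, 0.6790, 1.0000
Σ (Xₖ−Xₖ₋₁)(Yₖ+Yₖ₋₁) = (1/8)(0.0100+0.0000) + (1/8)(0.0220+0.0100) + (1/8)(0.0640+0.0220) + (1/8)(0.1640+0.0640) + (1/8)(0.2710+0.1640) + (1/8)(0.4690+0.2710) + (1/8)(0.6790+0.4690) + (1/8)(1.0000+0.6790)
  = 0.0013 + 0.0040 + 0.0107 + 0.0285 + 0.0544 + 0.0925 + 0.1435 + 0.2099 = 0.5448
G = 1 − 0.5448 = 0.4552

0.455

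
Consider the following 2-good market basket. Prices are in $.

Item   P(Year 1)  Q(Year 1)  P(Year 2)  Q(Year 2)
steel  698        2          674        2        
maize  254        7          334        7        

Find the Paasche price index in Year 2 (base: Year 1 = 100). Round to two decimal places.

116.13

Paasche price index uses current-period quantities as weights.
ΣP(Year 2)·Q(Year 2) = 674×2 + 334×7 = 1348 + 2338 = 3686
ΣP(Year 1)·Q(Year 2) = 698×2 + 254×7 = 1396 + 1778 = 3174
Index = 3686 / 3174 × 100 = 116.1311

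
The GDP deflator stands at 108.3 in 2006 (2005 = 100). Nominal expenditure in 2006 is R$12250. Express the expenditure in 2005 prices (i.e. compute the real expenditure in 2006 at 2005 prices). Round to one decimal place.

11311.2

Real = Nominal ÷ (Index/100) = 12250 ÷ (108.3/100)
     = 12250 ÷ 1.083 = 11311.1727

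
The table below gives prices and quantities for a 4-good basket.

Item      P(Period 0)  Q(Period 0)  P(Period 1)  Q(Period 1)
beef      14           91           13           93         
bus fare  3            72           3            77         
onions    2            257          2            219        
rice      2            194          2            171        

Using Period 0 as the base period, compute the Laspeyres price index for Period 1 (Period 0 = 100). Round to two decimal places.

Laspeyres price index uses base-period quantities as weights.
ΣP(Period 1)·Q(Period 0) = 13×91 + 3×72 + 2×257 + 2×194 = 1183 + 216 + 514 + 388 = 2301
ΣP(Period 0)·Q(Period 0) = 14×91 + 3×72 + 2×257 + 2×194 = 1274 + 216 + 514 + 388 = 2392
Index = 2301 / 2392 × 100 = 96.1957

96.20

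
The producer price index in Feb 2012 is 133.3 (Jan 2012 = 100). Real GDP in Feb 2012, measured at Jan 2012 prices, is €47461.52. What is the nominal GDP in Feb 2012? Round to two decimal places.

Nominal = Real × (Index/100) = 47461.52 × (133.3/100)
        = 47461.52 × 1.333 = 63266.2062

63266.21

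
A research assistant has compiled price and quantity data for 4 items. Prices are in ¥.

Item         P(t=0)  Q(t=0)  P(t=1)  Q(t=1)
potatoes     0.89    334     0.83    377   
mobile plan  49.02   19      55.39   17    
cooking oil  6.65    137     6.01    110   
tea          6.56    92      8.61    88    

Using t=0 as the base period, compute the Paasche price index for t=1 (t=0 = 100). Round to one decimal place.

107.9

Paasche price index uses current-period quantities as weights.
ΣP(t=1)·Q(t=1) = 0.83×377 + 55.39×17 + 6.01×110 + 8.61×88 = 312.91 + 941.63 + 661.1 + 757.68 = 2673.32
ΣP(t=0)·Q(t=1) = 0.89×377 + 49.02×17 + 6.65×110 + 6.56×88 = 335.53 + 833.34 + 731.5 + 577.28 = 2477.65
Index = 2673.32 / 2477.65 × 100 = 107.8974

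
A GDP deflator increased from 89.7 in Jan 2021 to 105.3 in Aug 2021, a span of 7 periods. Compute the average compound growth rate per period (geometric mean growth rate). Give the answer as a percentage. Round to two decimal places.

2.32%

Growth factor = (105.3/89.7)^(1/7) = (1.173913)^(1/7) = 1.023170
Growth rate = 1.023170 − 1 = 0.023170 = 2.3170%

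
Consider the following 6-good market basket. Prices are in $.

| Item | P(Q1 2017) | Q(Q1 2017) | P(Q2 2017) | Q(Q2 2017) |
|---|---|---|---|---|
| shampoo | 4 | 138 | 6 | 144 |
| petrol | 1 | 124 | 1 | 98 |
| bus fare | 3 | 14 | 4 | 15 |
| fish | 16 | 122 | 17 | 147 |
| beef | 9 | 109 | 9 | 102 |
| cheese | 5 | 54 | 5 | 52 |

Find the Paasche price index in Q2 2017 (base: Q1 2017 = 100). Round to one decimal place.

110.6

Paasche price index uses current-period quantities as weights.
ΣP(Q2 2017)·Q(Q2 2017) = 6×144 + 1×98 + 4×15 + 17×147 + 9×102 + 5×52 = 864 + 98 + 60 + 2499 + 918 + 260 = 4699
ΣP(Q1 2017)·Q(Q2 2017) = 4×144 + 1×98 + 3×15 + 16×147 + 9×102 + 5×52 = 576 + 98 + 45 + 2352 + 918 + 260 = 4249
Index = 4699 / 4249 × 100 = 110.5907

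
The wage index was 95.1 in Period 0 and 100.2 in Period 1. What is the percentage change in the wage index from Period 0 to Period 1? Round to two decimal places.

Change = (100.2 − 95.1) / 95.1 × 100
       = 5.1 / 95.1 × 100 = 5.3628%

5.36%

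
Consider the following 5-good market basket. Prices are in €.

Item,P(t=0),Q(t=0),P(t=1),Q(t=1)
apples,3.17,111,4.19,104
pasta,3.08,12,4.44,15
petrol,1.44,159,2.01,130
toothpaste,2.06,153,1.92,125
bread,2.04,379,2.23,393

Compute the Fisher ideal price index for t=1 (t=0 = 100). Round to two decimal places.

115.88

Laspeyres component (base-period weights):
ΣP(t=1)Q(t=0) = 4.19×111 + 4.44×12 + 2.01×159 + 1.92×153 + 2.23×379 = 465.09 + 53.28 + 319.59 + 293.76 + 845.17 = 1976.89
ΣP(t=0)Q(t=0) = 3.17×111 + 3.08×12 + 1.44×159 + 2.06×153 + 2.04×379 = 351.87 + 36.96 + 228.96 + 315.18 + 773.16 = 1706.13
L = 1976.89 / 1706.13 × 100 = 115.8698
Paasche component (current-period weights):
ΣP(t=1)Q(t=1) = 4.19×104 + 4.44×15 + 2.01×130 + 1.92×125 + 2.23×393 = 435.76 + 66.6 + 261.3 + 240 + 876.39 = 1880.05
ΣP(t=0)Q(t=1) = 3.17×104 + 3.08×15 + 1.44×130 + 2.06×125 + 2.04×393 = 329.68 + 46.2 + 187.2 + 257.5 + 801.72 = 1622.3
P = 1880.05 / 1622.3 × 100 = 115.8879
Fisher = √(L × P) = √(115.8698 × 115.8879) = 115.8789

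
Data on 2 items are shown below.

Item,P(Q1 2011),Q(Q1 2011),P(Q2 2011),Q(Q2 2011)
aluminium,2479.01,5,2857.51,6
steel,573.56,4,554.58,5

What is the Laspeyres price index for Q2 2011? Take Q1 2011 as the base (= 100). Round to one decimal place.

112.4

Laspeyres price index uses base-period quantities as weights.
ΣP(Q2 2011)·Q(Q1 2011) = 2857.51×5 + 554.58×4 = 14287.55 + 2218.32 = 16505.87
ΣP(Q1 2011)·Q(Q1 2011) = 2479.01×5 + 573.56×4 = 12395.05 + 2294.24 = 14689.29
Index = 16505.87 / 14689.29 × 100 = 112.3667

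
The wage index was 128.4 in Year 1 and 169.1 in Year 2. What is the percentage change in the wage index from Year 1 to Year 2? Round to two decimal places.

31.70%

Change = (169.1 − 128.4) / 128.4 × 100
       = 40.7 / 128.4 × 100 = 31.6978%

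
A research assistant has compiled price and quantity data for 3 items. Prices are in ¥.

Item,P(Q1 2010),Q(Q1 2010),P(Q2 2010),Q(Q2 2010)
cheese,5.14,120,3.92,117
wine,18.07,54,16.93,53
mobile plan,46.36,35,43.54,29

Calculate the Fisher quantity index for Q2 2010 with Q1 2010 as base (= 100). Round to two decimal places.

Laspeyres component (base-period weights):
ΣP(Q1 2010)Q(Q2 2010) = 5.14×117 + 18.07×53 + 46.36×29 = 601.38 + 957.71 + 1344.44 = 2903.53
ΣP(Q1 2010)Q(Q1 2010) = 5.14×120 + 18.07×54 + 46.36×35 = 616.8 + 975.78 + 1622.6 = 3215.18
L = 2903.53 / 3215.18 × 100 = 90.3069
Paasche component (current-period weights):
ΣP(Q2 2010)Q(Q2 2010) = 3.92×117 + 16.93×53 + 43.54×29 = 458.64 + 897.29 + 1262.66 = 2618.59
ΣP(Q2 2010)Q(Q1 2010) = 3.92×120 + 16.93×54 + 43.54×35 = 470.4 + 914.22 + 1523.9 = 2908.52
P = 2618.59 / 2908.52 × 100 = 90.0317
Fisher = √(L × P) = √(90.3069 × 90.0317) = 90.1692

90.17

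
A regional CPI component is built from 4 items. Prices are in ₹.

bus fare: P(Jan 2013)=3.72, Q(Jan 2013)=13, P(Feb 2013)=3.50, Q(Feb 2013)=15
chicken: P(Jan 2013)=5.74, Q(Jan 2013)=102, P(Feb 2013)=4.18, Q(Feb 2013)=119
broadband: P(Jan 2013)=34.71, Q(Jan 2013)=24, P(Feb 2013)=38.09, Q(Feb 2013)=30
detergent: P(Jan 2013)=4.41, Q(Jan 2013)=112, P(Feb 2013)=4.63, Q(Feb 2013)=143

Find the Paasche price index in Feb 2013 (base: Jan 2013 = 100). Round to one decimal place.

Paasche price index uses current-period quantities as weights.
ΣP(Feb 2013)·Q(Feb 2013) = 3.50×15 + 4.18×119 + 38.09×30 + 4.63×143 = 52.5 + 497.42 + 1142.7 + 662.09 = 2354.71
ΣP(Jan 2013)·Q(Feb 2013) = 3.72×15 + 5.74×119 + 34.71×30 + 4.41×143 = 55.8 + 683.06 + 1041.3 + 630.63 = 2410.79
Index = 2354.71 / 2410.79 × 100 = 97.6738

97.7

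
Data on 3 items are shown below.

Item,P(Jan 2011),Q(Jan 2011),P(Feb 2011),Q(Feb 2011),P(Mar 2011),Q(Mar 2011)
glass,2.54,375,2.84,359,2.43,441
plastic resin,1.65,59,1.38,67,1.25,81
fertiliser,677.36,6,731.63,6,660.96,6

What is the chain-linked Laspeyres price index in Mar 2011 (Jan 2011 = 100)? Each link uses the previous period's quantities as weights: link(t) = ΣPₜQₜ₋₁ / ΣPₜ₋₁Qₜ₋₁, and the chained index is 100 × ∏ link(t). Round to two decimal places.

Link Jan 2011→Feb 2011:
ΣP(Feb 2011)Q(Jan 2011) = 2.84×375 + 1.38×59 + 731.63×6 = 1065 + 81.42 + 4389.78 = 5536.2
ΣP(Jan 2011)Q(Jan 2011) = 2.54×375 + 1.65×59 + 677.36×6 = 952.5 + 97.35 + 4064.16 = 5114.01
link = 5536.2/5114.01 = 1.082556
Link Feb 2011→Mar 2011:
ΣP(Mar 2011)Q(Feb 2011) = 2.43×359 + 1.25×67 + 660.96×6 = 872.37 + 83.75 + 3965.76 = 4921.88
ΣP(Feb 2011)Q(Feb 2011) = 2.84×359 + 1.38×67 + 731.63×6 = 1019.56 + 92.46 + 4389.78 = 5501.8
link = 4921.88/5501.8 = 0.894594
Chained index = 100 × 1.082556 × 0.894594 = 96.8448

96.84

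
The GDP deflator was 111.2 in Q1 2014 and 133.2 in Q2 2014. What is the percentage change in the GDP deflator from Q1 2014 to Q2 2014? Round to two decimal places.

Change = (133.2 − 111.2) / 111.2 × 100
       = 22.0 / 111.2 × 100 = 19.7842%

19.78%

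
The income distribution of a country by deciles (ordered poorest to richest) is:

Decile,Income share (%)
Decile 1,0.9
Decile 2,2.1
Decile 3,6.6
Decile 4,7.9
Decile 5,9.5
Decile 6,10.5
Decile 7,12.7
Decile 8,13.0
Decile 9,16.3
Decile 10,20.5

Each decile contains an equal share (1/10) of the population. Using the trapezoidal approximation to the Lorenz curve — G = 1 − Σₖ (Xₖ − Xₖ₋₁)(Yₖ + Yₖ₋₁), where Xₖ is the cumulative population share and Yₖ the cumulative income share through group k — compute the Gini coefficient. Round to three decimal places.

Cumulative income shares Yₖ: 0.0090, 0.0300, 0.0960, 0.1750, 0.2700, 0.3750, 0.5020, 0.6320, 0.7950, 1.0000
Σ (Xₖ−Xₖ₋₁)(Yₖ+Yₖ₋₁) = (1/10)(0.0090+0.0000) + (1/10)(0.0300+0.0090) + (1/10)(0.0960+0.0300) + (1/10)(0.1750+0.0960) + (1/10)(0.2700+0.1750) + (1/10)(0.3750+0.2700) + (1/10)(0.5020+0.3750) + (1/10)(0.6320+0.5020) + (1/10)(0.7950+0.6320) + (1/10)(1.0000+0.7950)
  = 0.0009 + 0.0039 + 0.0126 + 0.0271 + 0.0445 + 0.0645 + 0.0877 + 0.1134 + 0.1427 + 0.1795 = 0.6768
G = 1 − 0.6768 = 0.3232

0.323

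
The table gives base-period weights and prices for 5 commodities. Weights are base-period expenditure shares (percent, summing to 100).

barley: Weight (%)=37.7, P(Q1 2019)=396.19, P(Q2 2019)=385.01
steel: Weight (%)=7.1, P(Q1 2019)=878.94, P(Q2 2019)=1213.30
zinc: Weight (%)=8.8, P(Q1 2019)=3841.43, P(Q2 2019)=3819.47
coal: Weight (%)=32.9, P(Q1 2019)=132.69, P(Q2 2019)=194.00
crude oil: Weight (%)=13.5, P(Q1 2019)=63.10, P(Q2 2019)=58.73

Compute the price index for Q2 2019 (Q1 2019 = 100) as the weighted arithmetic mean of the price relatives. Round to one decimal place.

115.9

barley: 37.7 × (385.01/396.19) = 37.7 × 0.971781 = 36.6362
steel: 7.1 × (1213.30/878.94) = 7.1 × 1.380413 = 9.8009
zinc: 8.8 × (3819.47/3841.43) = 8.8 × 0.994283 = 8.7497
coal: 32.9 × (194.00/132.69) = 32.9 × 1.462054 = 48.1016
crude oil: 13.5 × (58.73/63.10) = 13.5 × 0.930745 = 12.5651
Index = Σ wᵢ·(p₁ᵢ/p₀ᵢ) = 36.6362 + 9.8009 + 8.7497 + 48.1016 + 12.5651 = 115.8534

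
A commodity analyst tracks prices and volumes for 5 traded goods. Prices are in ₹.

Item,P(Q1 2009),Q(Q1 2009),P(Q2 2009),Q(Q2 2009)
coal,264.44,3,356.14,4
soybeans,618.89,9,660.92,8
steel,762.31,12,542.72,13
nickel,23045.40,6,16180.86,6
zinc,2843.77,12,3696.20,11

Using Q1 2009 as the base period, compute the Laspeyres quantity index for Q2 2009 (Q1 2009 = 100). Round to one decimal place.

98.7

Laspeyres quantity index uses base-period prices as weights.
ΣP(Q1 2009)·Q(Q2 2009) = 264.44×4 + 618.89×8 + 762.31×13 + 23045.40×6 + 2843.77×11 = 1057.76 + 4951.12 + 9910.03 + 138272.4 + 31281.47 = 185472.78
ΣP(Q1 2009)·Q(Q1 2009) = 264.44×3 + 618.89×9 + 762.31×12 + 23045.40×6 + 2843.77×12 = 793.32 + 5570.01 + 9147.72 + 138272.4 + 34125.24 = 187908.69
Index = 185472.78 / 187908.69 × 100 = 98.7037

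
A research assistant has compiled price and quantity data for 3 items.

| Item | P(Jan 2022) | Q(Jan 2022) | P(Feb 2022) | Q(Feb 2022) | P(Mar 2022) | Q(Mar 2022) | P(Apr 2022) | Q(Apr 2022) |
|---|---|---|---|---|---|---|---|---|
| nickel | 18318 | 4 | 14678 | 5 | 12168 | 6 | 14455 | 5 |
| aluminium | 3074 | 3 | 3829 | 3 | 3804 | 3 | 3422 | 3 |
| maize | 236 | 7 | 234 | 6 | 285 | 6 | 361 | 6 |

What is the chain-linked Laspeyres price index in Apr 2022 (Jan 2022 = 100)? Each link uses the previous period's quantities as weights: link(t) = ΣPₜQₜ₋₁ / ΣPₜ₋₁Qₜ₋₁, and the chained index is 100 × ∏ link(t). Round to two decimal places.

84.26

Link Jan 2022→Feb 2022:
ΣP(Feb 2022)Q(Jan 2022) = 14678×4 + 3829×3 + 234×7 = 58712 + 11487 + 1638 = 71837
ΣP(Jan 2022)Q(Jan 2022) = 18318×4 + 3074×3 + 236×7 = 73272 + 9222 + 1652 = 84146
link = 71837/84146 = 0.853719
Link Feb 2022→Mar 2022:
ΣP(Mar 2022)Q(Feb 2022) = 12168×5 + 3804×3 + 285×6 = 60840 + 11412 + 1710 = 73962
ΣP(Feb 2022)Q(Feb 2022) = 14678×5 + 3829×3 + 234×6 = 73390 + 11487 + 1404 = 86281
link = 73962/86281 = 0.857222
Link Mar 2022→Apr 2022:
ΣP(Apr 2022)Q(Mar 2022) = 14455×6 + 3422×3 + 361×6 = 86730 + 10266 + 2166 = 99162
ΣP(Mar 2022)Q(Mar 2022) = 12168×6 + 3804×3 + 285×6 = 73008 + 11412 + 1710 = 86130
link = 99162/86130 = 1.151306
Chained index = 100 × 0.853719 × 0.857222 × 1.151306 = 84.2556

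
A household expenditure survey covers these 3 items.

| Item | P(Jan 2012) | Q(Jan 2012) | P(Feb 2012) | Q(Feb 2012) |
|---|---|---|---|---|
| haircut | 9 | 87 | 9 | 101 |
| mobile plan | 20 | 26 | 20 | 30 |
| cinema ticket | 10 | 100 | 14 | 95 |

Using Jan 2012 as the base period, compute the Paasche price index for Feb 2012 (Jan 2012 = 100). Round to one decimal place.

Paasche price index uses current-period quantities as weights.
ΣP(Feb 2012)·Q(Feb 2012) = 9×101 + 20×30 + 14×95 = 909 + 600 + 1330 = 2839
ΣP(Jan 2012)·Q(Feb 2012) = 9×101 + 20×30 + 10×95 = 909 + 600 + 950 = 2459
Index = 2839 / 2459 × 100 = 115.4534

115.5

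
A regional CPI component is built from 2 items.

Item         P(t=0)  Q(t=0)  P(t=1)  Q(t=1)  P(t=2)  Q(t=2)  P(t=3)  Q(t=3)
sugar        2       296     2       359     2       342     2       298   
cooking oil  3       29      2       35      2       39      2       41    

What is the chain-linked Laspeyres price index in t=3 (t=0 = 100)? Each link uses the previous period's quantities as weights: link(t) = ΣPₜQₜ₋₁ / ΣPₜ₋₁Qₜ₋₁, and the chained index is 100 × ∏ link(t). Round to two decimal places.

Link t=0→t=1:
ΣP(t=1)Q(t=0) = 2×296 + 2×29 = 592 + 58 = 650
ΣP(t=0)Q(t=0) = 2×296 + 3×29 = 592 + 87 = 679
link = 650/679 = 0.957290
Link t=1→t=2:
ΣP(t=2)Q(t=1) = 2×359 + 2×35 = 718 + 70 = 788
ΣP(t=1)Q(t=1) = 2×359 + 2×35 = 718 + 70 = 788
link = 788/788 = 1.000000
Link t=2→t=3:
ΣP(t=3)Q(t=2) = 2×342 + 2×39 = 684 + 78 = 762
ΣP(t=2)Q(t=2) = 2×342 + 2×39 = 684 + 78 = 762
link = 762/762 = 1.000000
Chained index = 100 × 0.957290 × 1.000000 × 1.000000 = 95.7290

95.73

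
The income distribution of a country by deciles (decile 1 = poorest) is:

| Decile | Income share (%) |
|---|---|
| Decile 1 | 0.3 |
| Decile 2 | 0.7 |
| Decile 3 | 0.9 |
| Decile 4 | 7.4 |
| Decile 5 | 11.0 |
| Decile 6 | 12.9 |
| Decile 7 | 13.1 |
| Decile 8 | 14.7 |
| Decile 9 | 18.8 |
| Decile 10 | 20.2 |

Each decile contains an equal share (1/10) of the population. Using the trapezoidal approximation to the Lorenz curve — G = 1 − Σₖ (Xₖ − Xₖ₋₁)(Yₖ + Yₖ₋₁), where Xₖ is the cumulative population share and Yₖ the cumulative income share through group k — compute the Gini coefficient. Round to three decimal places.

Cumulative income shares Yₖ: 0.0030, 0.0100, 0.0190, 0.0930, 0.2030, 0.3320, 0.4630, 0.6100, 0.7980, 1.0000
Σ (Xₖ−Xₖ₋₁)(Yₖ+Yₖ₋₁) = (1/10)(0.0030+0.0000) + (1/10)(0.0100+0.0030) + (1/10)(0.0190+0.0100) + (1/10)(0.0930+0.0190) + (1/10)(0.2030+0.0930) + (1/10)(0.3320+0.2030) + (1/10)(0.4630+0.3320) + (1/10)(0.6100+0.4630) + (1/10)(0.7980+0.6100) + (1/10)(1.0000+0.7980)
  = 0.0003 + 0.0013 + 0.0029 + 0.0112 + 0.0296 + 0.0535 + 0.0795 + 0.1073 + 0.1408 + 0.1798 = 0.6062
G = 1 − 0.6062 = 0.3938

0.394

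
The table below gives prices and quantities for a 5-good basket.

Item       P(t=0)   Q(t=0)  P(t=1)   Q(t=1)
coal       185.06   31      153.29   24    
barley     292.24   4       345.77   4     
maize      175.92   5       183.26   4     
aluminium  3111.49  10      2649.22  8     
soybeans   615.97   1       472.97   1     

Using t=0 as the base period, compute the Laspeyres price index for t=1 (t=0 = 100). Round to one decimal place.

86.1

Laspeyres price index uses base-period quantities as weights.
ΣP(t=1)·Q(t=0) = 153.29×31 + 345.77×4 + 183.26×5 + 2649.22×10 + 472.97×1 = 4751.99 + 1383.08 + 916.3 + 26492.2 + 472.97 = 34016.54
ΣP(t=0)·Q(t=0) = 185.06×31 + 292.24×4 + 175.92×5 + 3111.49×10 + 615.97×1 = 5736.86 + 1168.96 + 879.6 + 31114.9 + 615.97 = 39516.29
Index = 34016.54 / 39516.29 × 100 = 86.0823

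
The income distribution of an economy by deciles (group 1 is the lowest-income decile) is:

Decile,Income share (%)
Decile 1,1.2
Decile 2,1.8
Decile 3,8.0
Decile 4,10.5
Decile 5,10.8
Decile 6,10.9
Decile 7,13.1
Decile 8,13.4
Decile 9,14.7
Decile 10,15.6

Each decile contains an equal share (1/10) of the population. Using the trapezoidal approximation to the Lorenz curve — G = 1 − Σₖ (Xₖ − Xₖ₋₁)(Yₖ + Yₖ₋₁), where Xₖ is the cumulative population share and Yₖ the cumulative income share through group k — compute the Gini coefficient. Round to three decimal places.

0.255

Cumulative income shares Yₖ: 0.0120, 0.0300, 0.1100, 0.2150, 0.3230, 0.4320, 0.5630, 0.6970, 0.8440, 1.0000
Σ (Xₖ−Xₖ₋₁)(Yₖ+Yₖ₋₁) = (1/10)(0.0120+0.0000) + (1/10)(0.0300+0.0120) + (1/10)(0.1100+0.0300) + (1/10)(0.2150+0.1100) + (1/10)(0.3230+0.2150) + (1/10)(0.4320+0.3230) + (1/10)(0.5630+0.4320) + (1/10)(0.6970+0.5630) + (1/10)(0.8440+0.6970) + (1/10)(1.0000+0.8440)
  = 0.0012 + 0.0042 + 0.0140 + 0.0325 + 0.0538 + 0.0755 + 0.0995 + 0.1260 + 0.1541 + 0.1844 = 0.7452
G = 1 − 0.7452 = 0.2548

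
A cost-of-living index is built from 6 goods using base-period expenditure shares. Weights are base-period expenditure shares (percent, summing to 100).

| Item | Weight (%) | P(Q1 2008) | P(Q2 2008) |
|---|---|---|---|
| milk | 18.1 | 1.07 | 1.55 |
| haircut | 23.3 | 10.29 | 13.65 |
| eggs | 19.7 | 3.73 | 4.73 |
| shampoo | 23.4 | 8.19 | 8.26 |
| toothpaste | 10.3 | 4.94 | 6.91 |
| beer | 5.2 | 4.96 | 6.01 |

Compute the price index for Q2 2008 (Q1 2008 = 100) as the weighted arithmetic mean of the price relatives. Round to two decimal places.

126.42

milk: 18.1 × (1.55/1.07) = 18.1 × 1.448598 = 26.2196
haircut: 23.3 × (13.65/10.29) = 23.3 × 1.326531 = 30.9082
eggs: 19.7 × (4.73/3.73) = 19.7 × 1.268097 = 24.9815
shampoo: 23.4 × (8.26/8.19) = 23.4 × 1.008547 = 23.6000
toothpaste: 10.3 × (6.91/4.94) = 10.3 × 1.398785 = 14.4075
beer: 5.2 × (6.01/4.96) = 5.2 × 1.211694 = 6.3008
Index = Σ wᵢ·(p₁ᵢ/p₀ᵢ) = 26.2196 + 30.9082 + 24.9815 + 23.6000 + 14.4075 + 6.3008 = 126.4176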